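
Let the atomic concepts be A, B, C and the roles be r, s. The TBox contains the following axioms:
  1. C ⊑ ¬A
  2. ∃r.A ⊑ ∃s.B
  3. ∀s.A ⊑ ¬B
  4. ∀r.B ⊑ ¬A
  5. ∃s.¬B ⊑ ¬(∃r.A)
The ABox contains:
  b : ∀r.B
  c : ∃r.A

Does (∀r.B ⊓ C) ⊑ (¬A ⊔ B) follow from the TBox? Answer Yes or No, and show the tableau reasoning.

Yes

1. (∀r.B ⊓ C) ⊑ (¬A ⊔ B)  ⇔  ((∀r.B ⊓ C) ⊓ (A ⊓ ¬B)) unsat w.r.t. T
   all branches close; clash {A, ¬A} at x₀
2. Hence (∀r.B ⊓ C) ⊑ (¬A ⊔ B): entailed.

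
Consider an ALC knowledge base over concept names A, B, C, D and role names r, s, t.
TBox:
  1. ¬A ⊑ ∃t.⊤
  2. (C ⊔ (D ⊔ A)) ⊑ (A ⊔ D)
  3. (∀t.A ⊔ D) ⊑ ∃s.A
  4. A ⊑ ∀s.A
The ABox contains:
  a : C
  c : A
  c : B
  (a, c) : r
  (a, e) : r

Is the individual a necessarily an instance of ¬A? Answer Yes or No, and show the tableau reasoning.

No

1. a : ¬A?  L(a) = {C} ∪ {A}
   apply at a: A⊑∀s.A
   open: L(a) ⊇ {A, C, ¬D, ∀s.A, ∃t.¬A} (+ ∃-successors) — a ∉ ¬A possible
2. Hence a : ¬A: not entailed.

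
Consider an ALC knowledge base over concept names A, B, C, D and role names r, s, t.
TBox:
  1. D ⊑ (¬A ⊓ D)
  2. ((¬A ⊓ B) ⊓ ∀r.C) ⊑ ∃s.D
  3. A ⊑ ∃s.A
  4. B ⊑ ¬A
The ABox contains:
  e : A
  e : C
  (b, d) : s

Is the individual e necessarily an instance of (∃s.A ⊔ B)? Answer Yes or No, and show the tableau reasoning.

1. e : (∃s.A ⊔ B)?  L(e) = {A, C} ∪ {(∀s.¬A ⊓ ¬B)}
   clash {A, ¬A} at e — e ∈ (∃s.A ⊔ B)
2. Hence e : (∃s.A ⊔ B): entailed.

Yes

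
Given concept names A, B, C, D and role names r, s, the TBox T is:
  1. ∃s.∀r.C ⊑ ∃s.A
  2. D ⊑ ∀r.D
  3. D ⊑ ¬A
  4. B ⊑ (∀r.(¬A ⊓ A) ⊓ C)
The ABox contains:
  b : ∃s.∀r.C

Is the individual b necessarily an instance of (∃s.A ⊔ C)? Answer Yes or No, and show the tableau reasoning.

Yes

1. b : (∃s.A ⊔ C)?  L(b) = {∃s.∀r.C} ∪ {(∀s.¬A ⊓ ¬C)}
   clash {C, ¬C} at b — b ∈ (∃s.A ⊔ C)
2. Hence b : (∃s.A ⊔ C): entailed.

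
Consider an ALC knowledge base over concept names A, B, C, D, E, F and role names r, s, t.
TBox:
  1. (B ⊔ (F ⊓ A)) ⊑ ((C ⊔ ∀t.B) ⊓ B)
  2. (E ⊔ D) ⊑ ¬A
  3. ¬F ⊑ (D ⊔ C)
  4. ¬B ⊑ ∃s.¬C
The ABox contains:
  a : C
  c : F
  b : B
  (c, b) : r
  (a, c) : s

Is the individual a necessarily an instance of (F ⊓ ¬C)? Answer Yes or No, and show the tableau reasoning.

No

1. a : (F ⊓ ¬C)?  L(a) = {C} ∪ {(¬F ⊔ C)}
   open: L(a) ⊇ {B, C, F, ¬D, ¬E} — a ∉ (F ⊓ ¬C) possible
2. Hence a : (F ⊓ ¬C): not entailed.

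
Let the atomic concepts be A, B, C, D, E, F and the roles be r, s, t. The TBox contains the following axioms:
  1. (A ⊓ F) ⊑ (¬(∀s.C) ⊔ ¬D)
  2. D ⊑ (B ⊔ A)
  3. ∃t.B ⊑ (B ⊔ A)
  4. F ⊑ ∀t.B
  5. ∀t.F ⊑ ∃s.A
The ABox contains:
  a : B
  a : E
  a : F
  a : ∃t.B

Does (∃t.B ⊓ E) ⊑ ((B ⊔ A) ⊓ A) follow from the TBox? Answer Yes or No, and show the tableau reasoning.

No

1. (∃t.B ⊓ E) ⊑ ((B ⊔ A) ⊓ A)  ⇔  ((∃t.B ⊓ E) ⊓ ((¬B ⊓ ¬A) ⊔ ¬A)) unsat w.r.t. T
   apply at x₀: ∃t.B⊑(B ⊔ A)
   open: L(x₀) ⊇ {B, E, ¬A, ¬D, ¬F, …} (+ ∃-successors)
2. Hence (∃t.B ⊓ E) ⊑ ((B ⊔ A) ⊓ A): not entailed.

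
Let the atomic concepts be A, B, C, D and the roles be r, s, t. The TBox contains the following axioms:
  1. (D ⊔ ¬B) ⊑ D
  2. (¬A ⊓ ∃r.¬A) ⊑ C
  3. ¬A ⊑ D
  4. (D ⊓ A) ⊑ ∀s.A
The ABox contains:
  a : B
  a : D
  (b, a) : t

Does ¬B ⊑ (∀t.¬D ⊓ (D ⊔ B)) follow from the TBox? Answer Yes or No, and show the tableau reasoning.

1. ¬B ⊑ (∀t.¬D ⊓ (D ⊔ B))  ⇔  (¬B ⊓ (∃t.D ⊔ (¬D ⊓ ¬B))) unsat w.r.t. T
   open: L(x₀) ⊇ {A, D, ¬B, ∀s.A, ∃t.D} (+ ∃-successors)
2. Hence ¬B ⊑ (∀t.¬D ⊓ (D ⊔ B)): not entailed.

No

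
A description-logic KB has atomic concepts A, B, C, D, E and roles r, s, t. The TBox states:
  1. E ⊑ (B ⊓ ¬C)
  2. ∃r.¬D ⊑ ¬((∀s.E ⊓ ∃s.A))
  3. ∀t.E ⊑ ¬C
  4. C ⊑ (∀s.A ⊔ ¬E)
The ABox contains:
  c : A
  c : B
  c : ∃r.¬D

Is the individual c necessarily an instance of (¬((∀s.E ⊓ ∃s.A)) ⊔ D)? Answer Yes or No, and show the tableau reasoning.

1. c : (¬((∀s.E ⊓ ∃s.A)) ⊔ D)?  L(c) = {A, B, ∃r.¬D} ∪ {((∀s.E ⊓ ∃s.A) ⊓ ¬D)}
   clash {A, ¬A} at an ∃-successor — c ∈ (¬((∀s.E ⊓ ∃s.A)) ⊔ D)
2. Hence c : (¬((∀s.E ⊓ ∃s.A)) ⊔ D): entailed.

Yes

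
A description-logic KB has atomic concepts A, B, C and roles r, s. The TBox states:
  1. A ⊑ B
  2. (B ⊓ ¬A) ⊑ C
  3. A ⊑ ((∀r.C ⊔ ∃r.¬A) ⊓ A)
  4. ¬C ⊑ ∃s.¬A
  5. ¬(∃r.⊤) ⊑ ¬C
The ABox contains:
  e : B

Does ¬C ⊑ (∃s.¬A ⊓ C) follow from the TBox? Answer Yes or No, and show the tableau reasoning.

1. ¬C ⊑ (∃s.¬A ⊓ C)  ⇔  (¬C ⊓ (∀s.A ⊔ ¬C)) unsat w.r.t. T
   apply at x₀: ¬C⊑∃s.¬A
   open: L(x₀) ⊇ {¬A, ¬B, ¬C, ∃s.¬A} (+ ∃-successors)
2. Hence ¬C ⊑ (∃s.¬A ⊓ C): not entailed.

No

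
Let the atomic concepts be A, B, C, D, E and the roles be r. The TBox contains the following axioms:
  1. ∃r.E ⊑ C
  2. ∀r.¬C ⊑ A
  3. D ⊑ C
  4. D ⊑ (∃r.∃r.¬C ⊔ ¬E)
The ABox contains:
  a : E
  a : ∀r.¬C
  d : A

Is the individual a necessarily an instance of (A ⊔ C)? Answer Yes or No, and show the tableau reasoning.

1. a : (A ⊔ C)?  L(a) = {E, ∀r.¬C} ∪ {(¬A ⊓ ¬C)}
   clash {C, ¬C} at a — a ∈ (A ⊔ C)
2. Hence a : (A ⊔ C): entailed.

Yes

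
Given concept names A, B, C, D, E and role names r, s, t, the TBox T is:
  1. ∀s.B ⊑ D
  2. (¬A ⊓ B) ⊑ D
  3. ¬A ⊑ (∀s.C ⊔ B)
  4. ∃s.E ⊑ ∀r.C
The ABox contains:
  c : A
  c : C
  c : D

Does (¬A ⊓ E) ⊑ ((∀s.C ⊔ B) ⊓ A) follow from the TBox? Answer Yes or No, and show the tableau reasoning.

1. (¬A ⊓ E) ⊑ ((∀s.C ⊔ B) ⊓ A)  ⇔  ((¬A ⊓ E) ⊓ ((∃s.¬C ⊓ ¬B) ⊔ ¬A)) unsat w.r.t. T
   apply at x₀: ¬A⊑(∀s.C ⊔ B)
   open: L(x₀) ⊇ {E, ¬A, ¬B, ∀s.C, ∀s.¬E, …} (+ ∃-successors)
2. Hence (¬A ⊓ E) ⊑ ((∀s.C ⊔ B) ⊓ A): not entailed.

No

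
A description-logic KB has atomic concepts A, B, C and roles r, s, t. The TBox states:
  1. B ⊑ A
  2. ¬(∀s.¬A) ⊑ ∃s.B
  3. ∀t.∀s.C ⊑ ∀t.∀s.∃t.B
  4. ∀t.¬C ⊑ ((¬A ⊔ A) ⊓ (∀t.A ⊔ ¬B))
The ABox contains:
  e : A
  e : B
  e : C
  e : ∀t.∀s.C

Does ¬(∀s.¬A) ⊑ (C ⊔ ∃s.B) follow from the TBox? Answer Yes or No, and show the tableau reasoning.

Yes

1. ¬(∀s.¬A) ⊑ (C ⊔ ∃s.B)  ⇔  (∃s.A ⊓ (¬C ⊓ ∀s.¬B)) unsat w.r.t. T
   all branches close; clash {B, ¬B} at an ∃-successor
2. Hence ¬(∀s.¬A) ⊑ (C ⊔ ∃s.B): entailed.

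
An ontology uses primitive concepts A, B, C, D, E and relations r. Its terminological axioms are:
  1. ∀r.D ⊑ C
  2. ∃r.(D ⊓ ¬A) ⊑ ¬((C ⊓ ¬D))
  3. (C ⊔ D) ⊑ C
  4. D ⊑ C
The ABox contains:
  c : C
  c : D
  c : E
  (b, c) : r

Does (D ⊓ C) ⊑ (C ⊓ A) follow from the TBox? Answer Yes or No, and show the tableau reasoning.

1. (D ⊓ C) ⊑ (C ⊓ A)  ⇔  ((D ⊓ C) ⊓ (¬C ⊔ ¬A)) unsat w.r.t. T
   open: L(x₀) ⊇ {C, D, ¬A, ∀r.(¬D ⊔ A)}
2. Hence (D ⊓ C) ⊑ (C ⊓ A): not entailed.

No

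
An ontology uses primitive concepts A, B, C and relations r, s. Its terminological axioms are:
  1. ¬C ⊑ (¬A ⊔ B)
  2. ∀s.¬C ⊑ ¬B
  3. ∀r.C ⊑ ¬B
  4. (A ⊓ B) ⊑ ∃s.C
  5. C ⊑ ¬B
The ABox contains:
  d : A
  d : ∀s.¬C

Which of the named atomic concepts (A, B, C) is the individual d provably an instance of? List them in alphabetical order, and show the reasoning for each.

{A, C}

1. d : A?  L(d) = {A, ∀s.¬C} ∪ {¬A}
   clash {A, ¬A} at d — d ∈ A
2. d : B?  L(d) = {A, ∀s.¬C} ∪ {¬B}
   open: L(d) ⊇ {A, C, ¬B, ∀s.¬C} — d ∉ B possible
3. d : C?  L(d) = {A, ∀s.¬C} ∪ {¬C}
   clash {B, ¬B} at d — d ∈ C
4. Entailed for d: {A, C}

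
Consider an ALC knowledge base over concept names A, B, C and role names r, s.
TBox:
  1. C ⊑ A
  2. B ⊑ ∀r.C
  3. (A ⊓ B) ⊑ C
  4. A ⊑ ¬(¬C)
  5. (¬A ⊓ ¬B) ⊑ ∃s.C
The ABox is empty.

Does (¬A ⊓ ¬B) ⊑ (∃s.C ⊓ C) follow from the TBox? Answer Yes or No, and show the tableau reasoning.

1. (¬A ⊓ ¬B) ⊑ (∃s.C ⊓ C)  ⇔  ((¬A ⊓ ¬B) ⊓ (∀s.¬C ⊔ ¬C)) unsat w.r.t. T
   apply at x₀: (¬A ⊓ ¬B)⊑∃s.C
   open: L(x₀) ⊇ {¬A, ¬B, ¬C, ∃s.C} (+ ∃-successors)
2. Hence (¬A ⊓ ¬B) ⊑ (∃s.C ⊓ C): not entailed.

No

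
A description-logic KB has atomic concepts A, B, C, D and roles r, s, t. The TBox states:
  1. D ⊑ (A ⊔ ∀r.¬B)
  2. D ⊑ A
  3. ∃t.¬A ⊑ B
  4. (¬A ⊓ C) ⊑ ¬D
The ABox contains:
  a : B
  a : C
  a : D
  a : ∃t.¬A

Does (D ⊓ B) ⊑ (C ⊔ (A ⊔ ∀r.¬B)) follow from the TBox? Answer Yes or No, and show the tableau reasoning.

1. (D ⊓ B) ⊑ (C ⊔ (A ⊔ ∀r.¬B))  ⇔  ((D ⊓ B) ⊓ (¬C ⊓ (¬A ⊓ ∃r.B))) unsat w.r.t. T
   all branches close; clash {A, ¬A} at x₀
2. Hence (D ⊓ B) ⊑ (C ⊔ (A ⊔ ∀r.¬B)): entailed.

Yes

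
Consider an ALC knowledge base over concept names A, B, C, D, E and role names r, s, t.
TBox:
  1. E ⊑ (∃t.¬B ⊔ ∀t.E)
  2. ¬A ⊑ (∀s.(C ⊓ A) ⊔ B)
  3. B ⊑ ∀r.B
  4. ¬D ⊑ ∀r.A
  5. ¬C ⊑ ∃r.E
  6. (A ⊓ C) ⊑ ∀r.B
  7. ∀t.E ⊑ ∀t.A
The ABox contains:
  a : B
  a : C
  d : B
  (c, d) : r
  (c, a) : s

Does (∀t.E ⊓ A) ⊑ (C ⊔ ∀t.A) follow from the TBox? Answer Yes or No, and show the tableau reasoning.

1. (∀t.E ⊓ A) ⊑ (C ⊔ ∀t.A)  ⇔  ((∀t.E ⊓ A) ⊓ (¬C ⊓ ∃t.¬A)) unsat w.r.t. T
   all branches close; clash {A, ¬A} at an ∃-successor
2. Hence (∀t.E ⊓ A) ⊑ (C ⊔ ∀t.A): entailed.

Yes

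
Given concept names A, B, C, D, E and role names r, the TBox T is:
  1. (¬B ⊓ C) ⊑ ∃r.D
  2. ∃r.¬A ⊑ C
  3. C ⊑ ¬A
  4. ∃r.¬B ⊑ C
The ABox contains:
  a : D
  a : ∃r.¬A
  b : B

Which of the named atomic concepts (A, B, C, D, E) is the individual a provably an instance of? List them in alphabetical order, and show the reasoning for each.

1. a : A?  L(a) = {D, ∃r.¬A} ∪ {¬A}
   apply at a: ∃r.¬A⊑C
   open: L(a) ⊇ {B, C, D, ¬A, ∃r.¬A} (+ ∃-successors) — a ∉ A possible
2. a : B?  L(a) = {D, ∃r.¬A} ∪ {¬B}
   apply at a: ∃r.¬A⊑C
   open: L(a) ⊇ {C, D, ¬A, ¬B, ∃r.D, …} (+ ∃-successors) — a ∉ B possible
3. a : C?  L(a) = {D, ∃r.¬A} ∪ {¬C}
   clash {C, ¬C} at a — a ∈ C
4. a : D?  L(a) = {D, ∃r.¬A} ∪ {¬D}
   clash {D, ¬D} at a — a ∈ D
5. a : E?  L(a) = {D, ∃r.¬A} ∪ {¬E}
   apply at a: ∃r.¬A⊑C
   open: L(a) ⊇ {B, C, D, ¬A, ¬E, …} (+ ∃-successors) — a ∉ E possible
6. Entailed for a: {C, D}

{C, D}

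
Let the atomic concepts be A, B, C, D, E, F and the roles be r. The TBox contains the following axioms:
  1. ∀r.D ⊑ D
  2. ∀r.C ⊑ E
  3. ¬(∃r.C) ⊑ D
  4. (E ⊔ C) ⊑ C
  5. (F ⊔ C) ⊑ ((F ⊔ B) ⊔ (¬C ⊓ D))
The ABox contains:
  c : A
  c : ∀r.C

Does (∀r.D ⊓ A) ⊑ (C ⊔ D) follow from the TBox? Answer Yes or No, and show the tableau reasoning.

1. (∀r.D ⊓ A) ⊑ (C ⊔ D)  ⇔  ((∀r.D ⊓ A) ⊓ (¬C ⊓ ¬D)) unsat w.r.t. T
   all branches close; clash {D, ¬D} at x₀
2. Hence (∀r.D ⊓ A) ⊑ (C ⊔ D): entailed.

Yes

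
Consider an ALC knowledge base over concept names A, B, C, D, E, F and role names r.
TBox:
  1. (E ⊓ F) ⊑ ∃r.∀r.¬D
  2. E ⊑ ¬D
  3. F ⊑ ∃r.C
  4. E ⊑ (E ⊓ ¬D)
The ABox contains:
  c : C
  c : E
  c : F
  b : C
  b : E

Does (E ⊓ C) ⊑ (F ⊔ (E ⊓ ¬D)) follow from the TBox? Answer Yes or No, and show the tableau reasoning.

1. (E ⊓ C) ⊑ (F ⊔ (E ⊓ ¬D))  ⇔  ((E ⊓ C) ⊓ (¬F ⊓ (¬E ⊔ D))) unsat w.r.t. T
   all branches close; clash {D, ¬D} at x₀
2. Hence (E ⊓ C) ⊑ (F ⊔ (E ⊓ ¬D)): entailed.

Yes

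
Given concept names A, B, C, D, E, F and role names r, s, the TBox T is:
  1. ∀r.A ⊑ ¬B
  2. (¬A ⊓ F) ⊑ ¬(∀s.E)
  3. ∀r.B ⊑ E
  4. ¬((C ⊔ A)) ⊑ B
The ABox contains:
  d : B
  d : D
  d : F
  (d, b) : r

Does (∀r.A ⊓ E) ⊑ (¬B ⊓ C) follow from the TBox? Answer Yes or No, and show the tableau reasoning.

1. (∀r.A ⊓ E) ⊑ (¬B ⊓ C)  ⇔  ((∀r.A ⊓ E) ⊓ (B ⊔ ¬C)) unsat w.r.t. T
   apply at x₀: ∀r.A⊑¬B
   open: L(x₀) ⊇ {A, E, ¬B, ¬C, ∀r.A}
2. Hence (∀r.A ⊓ E) ⊑ (¬B ⊓ C): not entailed.

No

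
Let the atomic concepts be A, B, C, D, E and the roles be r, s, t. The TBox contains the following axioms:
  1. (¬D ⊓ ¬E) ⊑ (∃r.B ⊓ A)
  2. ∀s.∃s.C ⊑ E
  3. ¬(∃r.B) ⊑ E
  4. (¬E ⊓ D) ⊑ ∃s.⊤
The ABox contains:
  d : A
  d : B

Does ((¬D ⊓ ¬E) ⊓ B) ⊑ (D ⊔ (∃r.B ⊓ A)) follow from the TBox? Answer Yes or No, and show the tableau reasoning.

Yes

1. ((¬D ⊓ ¬E) ⊓ B) ⊑ (D ⊔ (∃r.B ⊓ A))  ⇔  (((¬D ⊓ ¬E) ⊓ B) ⊓ (¬D ⊓ (∀r.¬B ⊔ ¬A))) unsat w.r.t. T
   all branches close; clash {E, ¬E} at x₀
2. Hence ((¬D ⊓ ¬E) ⊓ B) ⊑ (D ⊔ (∃r.B ⊓ A)): entailed.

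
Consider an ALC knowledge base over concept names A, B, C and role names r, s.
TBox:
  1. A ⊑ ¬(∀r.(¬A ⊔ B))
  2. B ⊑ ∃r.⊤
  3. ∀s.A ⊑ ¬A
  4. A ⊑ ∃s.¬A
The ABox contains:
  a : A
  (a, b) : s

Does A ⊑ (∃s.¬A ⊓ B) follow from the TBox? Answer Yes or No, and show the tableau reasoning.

No

1. A ⊑ (∃s.¬A ⊓ B)  ⇔  (A ⊓ (∀s.A ⊔ ¬B)) unsat w.r.t. T
   apply at x₀: A⊑¬(∀r.(¬A ⊔ B)); A⊑∃s.¬A
   open: L(x₀) ⊇ {A, ¬B, ∃r.(A ⊓ ¬B), ∃s.¬A} (+ ∃-successors)
2. Hence A ⊑ (∃s.¬A ⊓ B): not entailed.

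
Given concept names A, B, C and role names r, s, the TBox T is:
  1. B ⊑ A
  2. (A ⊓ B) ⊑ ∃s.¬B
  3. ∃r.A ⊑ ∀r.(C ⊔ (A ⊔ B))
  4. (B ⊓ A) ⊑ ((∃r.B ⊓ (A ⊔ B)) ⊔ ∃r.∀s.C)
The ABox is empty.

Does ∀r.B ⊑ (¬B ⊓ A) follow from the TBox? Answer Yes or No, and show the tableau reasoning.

No

1. ∀r.B ⊑ (¬B ⊓ A)  ⇔  (∀r.B ⊓ (B ⊔ ¬A)) unsat w.r.t. T
   open: L(x₀) ⊇ {A, B, ∀r.(C ⊔ (A ⊔ B)), ∀r.B, ∃r.B, …} (+ ∃-successors)
2. Hence ∀r.B ⊑ (¬B ⊓ A): not entailed.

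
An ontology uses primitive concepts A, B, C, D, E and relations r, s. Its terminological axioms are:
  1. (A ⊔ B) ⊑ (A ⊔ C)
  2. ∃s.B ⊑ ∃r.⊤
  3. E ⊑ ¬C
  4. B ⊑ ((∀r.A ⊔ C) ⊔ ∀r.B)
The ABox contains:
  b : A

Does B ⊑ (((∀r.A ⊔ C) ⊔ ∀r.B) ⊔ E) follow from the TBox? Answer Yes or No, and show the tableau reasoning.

1. B ⊑ (((∀r.A ⊔ C) ⊔ ∀r.B) ⊔ E)  ⇔  (B ⊓ (((∃r.¬A ⊓ ¬C) ⊓ ∃r.¬B) ⊓ ¬E)) unsat w.r.t. T
   all branches close; clash {C, ¬C} at x₀
2. Hence B ⊑ (((∀r.A ⊔ C) ⊔ ∀r.B) ⊔ E): entailed.

Yes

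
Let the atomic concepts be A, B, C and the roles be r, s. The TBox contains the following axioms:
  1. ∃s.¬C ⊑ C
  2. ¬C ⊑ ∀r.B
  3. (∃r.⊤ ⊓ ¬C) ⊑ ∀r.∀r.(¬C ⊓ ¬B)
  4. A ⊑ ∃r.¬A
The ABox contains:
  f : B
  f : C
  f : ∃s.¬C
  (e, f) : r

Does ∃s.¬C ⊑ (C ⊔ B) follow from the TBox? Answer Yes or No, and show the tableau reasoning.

Yes

1. ∃s.¬C ⊑ (C ⊔ B)  ⇔  (∃s.¬C ⊓ (¬C ⊓ ¬B)) unsat w.r.t. T
   all branches close; clash {C, ¬C} at x₀
2. Hence ∃s.¬C ⊑ (C ⊔ B): entailed.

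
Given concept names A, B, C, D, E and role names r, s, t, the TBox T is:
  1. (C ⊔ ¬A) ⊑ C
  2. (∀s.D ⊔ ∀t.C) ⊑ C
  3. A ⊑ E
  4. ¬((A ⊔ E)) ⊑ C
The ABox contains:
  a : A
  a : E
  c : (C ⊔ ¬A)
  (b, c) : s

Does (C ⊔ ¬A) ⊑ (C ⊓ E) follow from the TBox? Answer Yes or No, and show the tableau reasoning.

No

1. (C ⊔ ¬A) ⊑ (C ⊓ E)  ⇔  ((C ⊔ ¬A) ⊓ (¬C ⊔ ¬E)) unsat w.r.t. T
   apply at x₀: (C ⊔ ¬A)⊑C
   open: L(x₀) ⊇ {C, ¬A, ¬E}
2. Hence (C ⊔ ¬A) ⊑ (C ⊓ E): not entailed.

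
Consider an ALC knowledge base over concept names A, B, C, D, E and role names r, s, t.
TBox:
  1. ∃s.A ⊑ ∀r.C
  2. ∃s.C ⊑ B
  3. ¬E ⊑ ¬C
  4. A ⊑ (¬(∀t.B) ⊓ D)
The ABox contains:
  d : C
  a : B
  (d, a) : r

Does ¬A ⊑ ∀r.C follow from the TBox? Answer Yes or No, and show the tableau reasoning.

1. ¬A ⊑ ∀r.C  ⇔  (¬A ⊓ ∃r.¬C) unsat w.r.t. T
   open: L(x₀) ⊇ {E, ¬A, ∀s.¬A, ∀s.¬C, ∃r.¬C} (+ ∃-successors)
2. Hence ¬A ⊑ ∀r.C: not entailed.

No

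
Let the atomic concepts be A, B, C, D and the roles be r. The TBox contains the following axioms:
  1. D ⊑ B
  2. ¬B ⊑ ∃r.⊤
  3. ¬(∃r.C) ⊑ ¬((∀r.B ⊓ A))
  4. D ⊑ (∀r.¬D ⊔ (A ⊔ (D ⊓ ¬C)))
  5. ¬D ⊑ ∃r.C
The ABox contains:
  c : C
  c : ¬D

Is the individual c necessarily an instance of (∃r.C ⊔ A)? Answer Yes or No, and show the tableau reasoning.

Yes

1. c : (∃r.C ⊔ A)?  L(c) = {C, ¬D} ∪ {(∀r.¬C ⊓ ¬A)}
   clash {C, ¬C} at an ∃-successor — c ∈ (∃r.C ⊔ A)
2. Hence c : (∃r.C ⊔ A): entailed.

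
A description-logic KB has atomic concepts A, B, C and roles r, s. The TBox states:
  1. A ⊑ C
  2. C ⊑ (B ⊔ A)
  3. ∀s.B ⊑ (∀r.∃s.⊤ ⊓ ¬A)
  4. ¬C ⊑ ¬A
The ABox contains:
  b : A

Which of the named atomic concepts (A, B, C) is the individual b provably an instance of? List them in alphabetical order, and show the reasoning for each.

{A, C}

1. b : A?  L(b) = {A} ∪ {¬A}
   clash {A, ¬A} at b — b ∈ A
2. b : B?  L(b) = {A} ∪ {¬B}
   apply at b: A⊑C
   open: L(b) ⊇ {A, C, ¬B, ∃s.¬B} (+ ∃-successors) — b ∉ B possible
3. b : C?  L(b) = {A} ∪ {¬C}
   clash {A, ¬A} at b — b ∈ C
4. Entailed for b: {A, C}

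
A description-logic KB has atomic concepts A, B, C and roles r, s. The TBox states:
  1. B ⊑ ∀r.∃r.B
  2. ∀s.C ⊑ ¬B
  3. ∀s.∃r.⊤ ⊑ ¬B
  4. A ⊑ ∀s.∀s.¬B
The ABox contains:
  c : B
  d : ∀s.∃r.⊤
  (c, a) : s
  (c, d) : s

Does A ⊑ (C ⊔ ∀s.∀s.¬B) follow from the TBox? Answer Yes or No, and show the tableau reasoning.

Yes

1. A ⊑ (C ⊔ ∀s.∀s.¬B)  ⇔  (A ⊓ (¬C ⊓ ∃s.∃s.B)) unsat w.r.t. T
   all branches close; clash {B, ¬B} at an ∃-successor
2. Hence A ⊑ (C ⊔ ∀s.∀s.¬B): entailed.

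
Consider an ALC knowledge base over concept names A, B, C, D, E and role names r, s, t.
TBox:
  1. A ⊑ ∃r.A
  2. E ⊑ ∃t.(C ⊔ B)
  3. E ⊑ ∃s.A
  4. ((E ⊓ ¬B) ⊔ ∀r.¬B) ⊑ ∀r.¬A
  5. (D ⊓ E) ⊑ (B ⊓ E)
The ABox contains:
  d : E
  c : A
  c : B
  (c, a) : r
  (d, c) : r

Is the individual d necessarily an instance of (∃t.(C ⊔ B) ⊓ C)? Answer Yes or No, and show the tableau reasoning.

No

1. d : (∃t.(C ⊔ B) ⊓ C)?  L(d) = {E} ∪ {(∀t.(¬C ⊓ ¬B) ⊔ ¬C)}
   apply at d: E⊑∃t.(C ⊔ B); E⊑∃s.A
   open: L(d) ⊇ {B, E, ¬A, ¬C, ¬D, …} (+ ∃-successors) — d ∉ (∃t.(C ⊔ B) ⊓ C) possible
2. Hence d : (∃t.(C ⊔ B) ⊓ C): not entailed.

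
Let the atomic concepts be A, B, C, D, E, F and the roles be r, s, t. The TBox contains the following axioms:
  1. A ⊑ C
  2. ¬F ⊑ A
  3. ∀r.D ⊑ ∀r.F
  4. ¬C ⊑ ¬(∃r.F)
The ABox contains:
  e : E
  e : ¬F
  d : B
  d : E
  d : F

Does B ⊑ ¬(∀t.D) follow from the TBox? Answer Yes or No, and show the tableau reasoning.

1. B ⊑ ¬(∀t.D)  ⇔  (B ⊓ ∀t.D) unsat w.r.t. T
   open: L(x₀) ⊇ {B, C, F, ¬A, ∀t.D, …} (+ ∃-successors)
2. Hence B ⊑ ¬(∀t.D): not entailed.

No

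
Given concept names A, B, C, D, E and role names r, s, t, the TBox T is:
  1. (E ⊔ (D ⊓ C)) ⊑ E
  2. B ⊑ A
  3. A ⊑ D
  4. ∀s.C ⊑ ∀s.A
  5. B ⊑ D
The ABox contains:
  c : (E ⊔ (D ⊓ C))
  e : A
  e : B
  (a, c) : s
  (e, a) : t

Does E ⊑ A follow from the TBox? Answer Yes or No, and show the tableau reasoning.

1. E ⊑ A  ⇔  (E ⊓ ¬A) unsat w.r.t. T
   open: L(x₀) ⊇ {E, ¬A, ¬B, ∃s.¬C} (+ ∃-successors)
2. Hence E ⊑ A: not entailed.

No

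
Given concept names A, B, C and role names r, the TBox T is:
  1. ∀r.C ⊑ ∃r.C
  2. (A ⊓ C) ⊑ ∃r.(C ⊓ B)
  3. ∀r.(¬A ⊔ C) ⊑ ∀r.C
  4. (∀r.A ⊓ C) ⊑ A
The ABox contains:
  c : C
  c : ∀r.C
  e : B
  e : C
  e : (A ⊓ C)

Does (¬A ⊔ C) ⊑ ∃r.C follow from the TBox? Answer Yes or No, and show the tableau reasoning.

1. (¬A ⊔ C) ⊑ ∃r.C  ⇔  ((¬A ⊔ C) ⊓ ∀r.¬C) unsat w.r.t. T
   open: L(x₀) ⊇ {¬A, ∀r.¬C, ∃r.(A ⊓ ¬C), ∃r.¬A, ∃r.¬C} (+ ∃-successors)
2. Hence (¬A ⊔ C) ⊑ ∃r.C: not entailed.

No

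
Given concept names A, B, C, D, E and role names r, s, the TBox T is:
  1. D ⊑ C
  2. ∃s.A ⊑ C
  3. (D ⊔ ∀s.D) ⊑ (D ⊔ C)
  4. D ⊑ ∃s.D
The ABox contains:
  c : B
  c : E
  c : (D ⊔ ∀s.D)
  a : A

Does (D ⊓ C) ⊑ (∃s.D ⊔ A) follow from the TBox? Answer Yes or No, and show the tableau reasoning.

Yes

1. (D ⊓ C) ⊑ (∃s.D ⊔ A)  ⇔  ((D ⊓ C) ⊓ (∀s.¬D ⊓ ¬A)) unsat w.r.t. T
   all branches close; clash {D, ¬D} at an ∃-successor
2. Hence (D ⊓ C) ⊑ (∃s.D ⊔ A): entailed.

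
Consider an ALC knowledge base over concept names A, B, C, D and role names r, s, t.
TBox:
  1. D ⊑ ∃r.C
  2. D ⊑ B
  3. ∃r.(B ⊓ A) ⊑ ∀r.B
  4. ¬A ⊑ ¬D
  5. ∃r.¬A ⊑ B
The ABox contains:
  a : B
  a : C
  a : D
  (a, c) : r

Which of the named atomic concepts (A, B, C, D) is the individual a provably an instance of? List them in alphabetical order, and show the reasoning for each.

1. a : A?  L(a) = {B, C, D} ∪ {¬A}
   clash {D, ¬D} at a — a ∈ A
2. a : B?  L(a) = {B, C, D} ∪ {¬B}
   clash {B, ¬B} at a — a ∈ B
3. a : C?  L(a) = {B, C, D} ∪ {¬C}
   clash {C, ¬C} at a — a ∈ C
4. a : D?  L(a) = {B, C, D} ∪ {¬D}
   clash {D, ¬D} at a — a ∈ D
5. Entailed for a: {A, B, C, D}

{A, B, C, D}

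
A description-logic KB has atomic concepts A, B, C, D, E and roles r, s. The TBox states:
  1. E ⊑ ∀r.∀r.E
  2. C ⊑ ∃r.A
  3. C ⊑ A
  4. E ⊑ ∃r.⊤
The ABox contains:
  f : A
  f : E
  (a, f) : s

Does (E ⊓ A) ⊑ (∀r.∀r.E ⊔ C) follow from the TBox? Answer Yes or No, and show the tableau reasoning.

1. (E ⊓ A) ⊑ (∀r.∀r.E ⊔ C)  ⇔  ((E ⊓ A) ⊓ (∃r.∃r.¬E ⊓ ¬C)) unsat w.r.t. T
   all branches close; clash {E, ¬E} at an ∃-successor
2. Hence (E ⊓ A) ⊑ (∀r.∀r.E ⊔ C): entailed.

Yes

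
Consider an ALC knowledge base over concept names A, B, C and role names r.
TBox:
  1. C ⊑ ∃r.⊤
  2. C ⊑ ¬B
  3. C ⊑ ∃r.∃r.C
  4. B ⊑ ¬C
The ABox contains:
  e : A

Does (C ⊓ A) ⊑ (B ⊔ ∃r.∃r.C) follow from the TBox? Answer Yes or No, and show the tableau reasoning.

Yes

1. (C ⊓ A) ⊑ (B ⊔ ∃r.∃r.C)  ⇔  ((C ⊓ A) ⊓ (¬B ⊓ ∀r.∀r.¬C)) unsat w.r.t. T
   all branches close; clash {C, ¬C} at an ∃-successor
2. Hence (C ⊓ A) ⊑ (B ⊔ ∃r.∃r.C): entailed.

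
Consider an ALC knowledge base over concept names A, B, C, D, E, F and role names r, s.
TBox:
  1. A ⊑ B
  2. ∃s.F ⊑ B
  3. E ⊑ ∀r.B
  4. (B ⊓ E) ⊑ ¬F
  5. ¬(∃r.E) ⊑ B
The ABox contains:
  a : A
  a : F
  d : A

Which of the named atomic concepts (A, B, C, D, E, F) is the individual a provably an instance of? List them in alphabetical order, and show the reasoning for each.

1. a : A?  L(a) = {A, F} ∪ {¬A}
   clash {A, ¬A} at a — a ∈ A
2. a : B?  L(a) = {A, F} ∪ {¬B}
   clash {B, ¬B} at a — a ∈ B
3. a : C?  L(a) = {A, F} ∪ {¬C}
   apply at a: A⊑B
   open: L(a) ⊇ {A, B, F, ¬C, ¬E} — a ∉ C possible
4. a : D?  L(a) = {A, F} ∪ {¬D}
   apply at a: A⊑B
   open: L(a) ⊇ {A, B, F, ¬D, ¬E} — a ∉ D possible
5. a : E?  L(a) = {A, F} ∪ {¬E}
   apply at a: A⊑B
   open: L(a) ⊇ {A, B, F, ¬E} — a ∉ E possible
6. a : F?  L(a) = {A, F} ∪ {¬F}
   clash {F, ¬F} at a — a ∈ F
7. Entailed for a: {A, B, F}

{A, B, F}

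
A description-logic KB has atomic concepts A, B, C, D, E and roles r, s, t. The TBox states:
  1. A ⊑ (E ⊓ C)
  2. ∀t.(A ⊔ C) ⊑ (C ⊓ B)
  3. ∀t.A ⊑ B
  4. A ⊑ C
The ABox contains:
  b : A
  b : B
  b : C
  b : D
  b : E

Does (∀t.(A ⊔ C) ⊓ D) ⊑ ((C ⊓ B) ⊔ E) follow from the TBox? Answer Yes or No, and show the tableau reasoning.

Yes

1. (∀t.(A ⊔ C) ⊓ D) ⊑ ((C ⊓ B) ⊔ E)  ⇔  ((∀t.(A ⊔ C) ⊓ D) ⊓ ((¬C ⊔ ¬B) ⊓ ¬E)) unsat w.r.t. T
   all branches close; clash {E, ¬E} at x₀
2. Hence (∀t.(A ⊔ C) ⊓ D) ⊑ ((C ⊓ B) ⊔ E): entailed.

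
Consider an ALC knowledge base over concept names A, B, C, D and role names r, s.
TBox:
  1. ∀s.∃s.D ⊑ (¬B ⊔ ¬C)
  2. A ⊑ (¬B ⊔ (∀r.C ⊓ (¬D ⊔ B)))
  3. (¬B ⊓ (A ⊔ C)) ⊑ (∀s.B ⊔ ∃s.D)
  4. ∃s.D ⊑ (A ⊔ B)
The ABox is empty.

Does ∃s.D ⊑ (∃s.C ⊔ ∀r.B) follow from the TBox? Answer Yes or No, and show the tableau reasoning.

No

1. ∃s.D ⊑ (∃s.C ⊔ ∀r.B)  ⇔  (∃s.D ⊓ (∀s.¬C ⊓ ∃r.¬B)) unsat w.r.t. T
   apply at x₀: ∃s.D⊑(A ⊔ B)
   open: L(x₀) ⊇ {A, B, ∀r.C, ∀s.¬C, ∃r.¬B, …} (+ ∃-successors)
2. Hence ∃s.D ⊑ (∃s.C ⊔ ∀r.B): not entailed.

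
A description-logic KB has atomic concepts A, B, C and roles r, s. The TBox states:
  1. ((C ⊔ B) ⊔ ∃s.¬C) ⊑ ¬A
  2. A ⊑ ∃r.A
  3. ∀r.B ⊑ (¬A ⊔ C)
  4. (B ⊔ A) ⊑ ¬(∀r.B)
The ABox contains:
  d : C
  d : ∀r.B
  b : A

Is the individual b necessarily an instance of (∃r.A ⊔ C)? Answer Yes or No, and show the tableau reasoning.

1. b : (∃r.A ⊔ C)?  L(b) = {A} ∪ {(∀r.¬A ⊓ ¬C)}
   clash {A, ¬A} at b — b ∈ (∃r.A ⊔ C)
2. Hence b : (∃r.A ⊔ C): entailed.

Yes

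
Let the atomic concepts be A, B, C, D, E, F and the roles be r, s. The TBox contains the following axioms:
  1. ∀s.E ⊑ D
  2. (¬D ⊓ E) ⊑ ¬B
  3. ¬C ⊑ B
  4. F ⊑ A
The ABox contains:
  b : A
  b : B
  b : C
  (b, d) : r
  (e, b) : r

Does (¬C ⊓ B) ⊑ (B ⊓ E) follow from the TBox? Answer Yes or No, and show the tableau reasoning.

No

1. (¬C ⊓ B) ⊑ (B ⊓ E)  ⇔  ((¬C ⊓ B) ⊓ (¬B ⊔ ¬E)) unsat w.r.t. T
   open: L(x₀) ⊇ {B, ¬C, ¬E, ¬F, ∃s.¬E} (+ ∃-successors)
2. Hence (¬C ⊓ B) ⊑ (B ⊓ E): not entailed.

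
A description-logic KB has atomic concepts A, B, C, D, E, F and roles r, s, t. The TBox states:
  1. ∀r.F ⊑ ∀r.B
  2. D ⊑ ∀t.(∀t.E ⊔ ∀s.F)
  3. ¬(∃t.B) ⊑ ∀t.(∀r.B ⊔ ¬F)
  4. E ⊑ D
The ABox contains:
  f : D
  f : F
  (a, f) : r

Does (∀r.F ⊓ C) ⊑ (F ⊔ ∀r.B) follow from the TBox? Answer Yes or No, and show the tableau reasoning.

Yes

1. (∀r.F ⊓ C) ⊑ (F ⊔ ∀r.B)  ⇔  ((∀r.F ⊓ C) ⊓ (¬F ⊓ ∃r.¬B)) unsat w.r.t. T
   all branches close; clash {B, ¬B} at an ∃-successor
2. Hence (∀r.F ⊓ C) ⊑ (F ⊔ ∀r.B): entailed.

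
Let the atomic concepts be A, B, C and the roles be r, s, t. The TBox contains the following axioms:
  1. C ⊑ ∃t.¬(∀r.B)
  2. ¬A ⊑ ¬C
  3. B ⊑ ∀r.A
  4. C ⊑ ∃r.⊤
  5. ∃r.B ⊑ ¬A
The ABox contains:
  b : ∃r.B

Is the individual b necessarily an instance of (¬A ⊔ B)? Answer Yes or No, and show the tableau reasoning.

Yes

1. b : (¬A ⊔ B)?  L(b) = {∃r.B} ∪ {(A ⊓ ¬B)}
   clash {A, ¬A} at b — b ∈ (¬A ⊔ B)
2. Hence b : (¬A ⊔ B): entailed.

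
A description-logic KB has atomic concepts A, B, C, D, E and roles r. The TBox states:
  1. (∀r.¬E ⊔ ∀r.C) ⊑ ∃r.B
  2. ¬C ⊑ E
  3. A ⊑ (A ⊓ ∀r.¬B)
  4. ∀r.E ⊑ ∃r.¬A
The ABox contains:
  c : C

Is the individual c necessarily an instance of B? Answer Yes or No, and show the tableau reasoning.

1. c : B?  L(c) = {C} ∪ {¬B}
   open: L(c) ⊇ {C, ¬A, ¬B, ∃r.E, ∃r.¬C, …} (+ ∃-successors) — c ∉ B possible
2. Hence c : B: not entailed.

No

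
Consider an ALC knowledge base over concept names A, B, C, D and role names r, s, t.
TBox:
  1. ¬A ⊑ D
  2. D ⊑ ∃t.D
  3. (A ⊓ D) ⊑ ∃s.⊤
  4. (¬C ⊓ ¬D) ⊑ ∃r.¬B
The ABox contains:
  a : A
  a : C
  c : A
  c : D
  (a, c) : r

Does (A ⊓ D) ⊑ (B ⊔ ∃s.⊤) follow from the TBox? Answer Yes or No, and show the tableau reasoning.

Yes

1. (A ⊓ D) ⊑ (B ⊔ ∃s.⊤)  ⇔  ((A ⊓ D) ⊓ (¬B ⊓ ∀s.⊥)) unsat w.r.t. T
   all branches close; clash ⊥ at an ∃-successor
2. Hence (A ⊓ D) ⊑ (B ⊔ ∃s.⊤): entailed.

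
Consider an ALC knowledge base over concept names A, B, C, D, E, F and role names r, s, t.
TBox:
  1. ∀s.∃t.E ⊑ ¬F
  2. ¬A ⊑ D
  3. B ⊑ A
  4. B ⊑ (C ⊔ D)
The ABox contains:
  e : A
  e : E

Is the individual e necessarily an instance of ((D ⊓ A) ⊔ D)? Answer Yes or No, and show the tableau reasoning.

1. e : ((D ⊓ A) ⊔ D)?  L(e) = {A, E} ∪ {((¬D ⊔ ¬A) ⊓ ¬D)}
   open: L(e) ⊇ {A, E, ¬B, ¬D, ∃s.∀t.¬E} (+ ∃-successors) — e ∉ ((D ⊓ A) ⊔ D) possible
2. Hence e : ((D ⊓ A) ⊔ D): not entailed.

No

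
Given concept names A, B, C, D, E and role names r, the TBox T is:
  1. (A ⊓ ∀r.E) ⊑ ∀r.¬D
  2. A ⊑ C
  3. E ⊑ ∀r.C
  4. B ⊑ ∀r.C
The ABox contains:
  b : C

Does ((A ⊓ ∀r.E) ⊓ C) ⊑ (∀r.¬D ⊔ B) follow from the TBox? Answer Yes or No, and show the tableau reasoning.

1. ((A ⊓ ∀r.E) ⊓ C) ⊑ (∀r.¬D ⊔ B)  ⇔  (((A ⊓ ∀r.E) ⊓ C) ⊓ (∃r.D ⊓ ¬B)) unsat w.r.t. T
   all branches close; clash {D, ¬D} at an ∃-successor
2. Hence ((A ⊓ ∀r.E) ⊓ C) ⊑ (∀r.¬D ⊔ B): entailed.

Yes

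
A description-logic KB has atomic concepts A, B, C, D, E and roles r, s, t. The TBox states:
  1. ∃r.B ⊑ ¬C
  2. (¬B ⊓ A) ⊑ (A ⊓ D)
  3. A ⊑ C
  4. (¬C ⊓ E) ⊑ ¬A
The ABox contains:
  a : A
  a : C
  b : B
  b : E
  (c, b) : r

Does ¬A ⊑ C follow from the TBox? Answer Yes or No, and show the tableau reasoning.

No

1. ¬A ⊑ C  ⇔  (¬A ⊓ ¬C) unsat w.r.t. T
   open: L(x₀) ⊇ {¬A, ¬C}
2. Hence ¬A ⊑ C: not entailed.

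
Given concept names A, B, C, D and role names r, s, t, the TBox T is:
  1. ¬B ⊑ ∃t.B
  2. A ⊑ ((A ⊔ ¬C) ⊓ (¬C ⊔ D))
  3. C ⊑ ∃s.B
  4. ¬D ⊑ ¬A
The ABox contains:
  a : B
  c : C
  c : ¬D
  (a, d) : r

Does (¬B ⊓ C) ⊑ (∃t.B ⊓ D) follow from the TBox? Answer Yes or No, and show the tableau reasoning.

1. (¬B ⊓ C) ⊑ (∃t.B ⊓ D)  ⇔  ((¬B ⊓ C) ⊓ (∀t.¬B ⊔ ¬D)) unsat w.r.t. T
   apply at x₀: ¬B⊑∃t.B; C⊑∃s.B
   open: L(x₀) ⊇ {C, ¬A, ¬B, ¬D, ∃s.B, …} (+ ∃-successors)
2. Hence (¬B ⊓ C) ⊑ (∃t.B ⊓ D): not entailed.

No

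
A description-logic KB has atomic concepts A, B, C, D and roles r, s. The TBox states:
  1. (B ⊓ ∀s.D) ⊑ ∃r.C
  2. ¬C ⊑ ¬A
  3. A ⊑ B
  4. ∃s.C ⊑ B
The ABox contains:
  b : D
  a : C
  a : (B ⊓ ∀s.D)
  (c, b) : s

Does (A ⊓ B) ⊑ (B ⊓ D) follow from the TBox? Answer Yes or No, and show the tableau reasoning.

No

1. (A ⊓ B) ⊑ (B ⊓ D)  ⇔  ((A ⊓ B) ⊓ (¬B ⊔ ¬D)) unsat w.r.t. T
   open: L(x₀) ⊇ {A, B, C, ¬D, ∃s.¬D} (+ ∃-successors)
2. Hence (A ⊓ B) ⊑ (B ⊓ D): not entailed.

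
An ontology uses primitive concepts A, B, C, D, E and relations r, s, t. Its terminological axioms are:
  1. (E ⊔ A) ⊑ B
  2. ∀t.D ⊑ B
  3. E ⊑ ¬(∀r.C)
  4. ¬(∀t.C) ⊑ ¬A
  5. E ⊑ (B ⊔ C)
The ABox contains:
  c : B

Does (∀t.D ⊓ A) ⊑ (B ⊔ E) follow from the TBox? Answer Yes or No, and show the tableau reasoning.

Yes

1. (∀t.D ⊓ A) ⊑ (B ⊔ E)  ⇔  ((∀t.D ⊓ A) ⊓ (¬B ⊓ ¬E)) unsat w.r.t. T
   all branches close; clash {A, ¬A} at x₀
2. Hence (∀t.D ⊓ A) ⊑ (B ⊔ E): entailed.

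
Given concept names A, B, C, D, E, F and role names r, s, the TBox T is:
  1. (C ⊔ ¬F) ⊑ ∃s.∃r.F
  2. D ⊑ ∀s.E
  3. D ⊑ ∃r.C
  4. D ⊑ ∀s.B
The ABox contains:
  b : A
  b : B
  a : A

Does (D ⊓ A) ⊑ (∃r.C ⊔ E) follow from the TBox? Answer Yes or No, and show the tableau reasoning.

1. (D ⊓ A) ⊑ (∃r.C ⊔ E)  ⇔  ((D ⊓ A) ⊓ (∀r.¬C ⊓ ¬E)) unsat w.r.t. T
   all branches close; clash {C, ¬C} at an ∃-successor
2. Hence (D ⊓ A) ⊑ (∃r.C ⊔ E): entailed.

Yes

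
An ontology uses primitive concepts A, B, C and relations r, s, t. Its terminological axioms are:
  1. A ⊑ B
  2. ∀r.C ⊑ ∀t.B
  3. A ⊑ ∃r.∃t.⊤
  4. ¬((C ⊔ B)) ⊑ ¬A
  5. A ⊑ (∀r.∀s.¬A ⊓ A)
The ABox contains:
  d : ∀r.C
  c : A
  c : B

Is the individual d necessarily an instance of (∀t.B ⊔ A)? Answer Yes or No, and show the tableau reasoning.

Yes

1. d : (∀t.B ⊔ A)?  L(d) = {∀r.C} ∪ {(∃t.¬B ⊓ ¬A)}
   clash {B, ¬B} at an ∃-successor — d ∈ (∀t.B ⊔ A)
2. Hence d : (∀t.B ⊔ A): entailed.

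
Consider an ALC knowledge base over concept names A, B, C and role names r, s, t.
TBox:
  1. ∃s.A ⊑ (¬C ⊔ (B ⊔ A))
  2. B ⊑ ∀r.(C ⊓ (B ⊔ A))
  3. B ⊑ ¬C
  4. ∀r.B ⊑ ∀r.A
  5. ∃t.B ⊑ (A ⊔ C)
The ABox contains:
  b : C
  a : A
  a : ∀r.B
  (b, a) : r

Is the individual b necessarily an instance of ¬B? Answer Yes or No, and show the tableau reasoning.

Yes

1. b : ¬B?  L(b) = {C} ∪ {B}
   clash {C, ¬C} at b — b ∈ ¬B
2. Hence b : ¬B: entailed.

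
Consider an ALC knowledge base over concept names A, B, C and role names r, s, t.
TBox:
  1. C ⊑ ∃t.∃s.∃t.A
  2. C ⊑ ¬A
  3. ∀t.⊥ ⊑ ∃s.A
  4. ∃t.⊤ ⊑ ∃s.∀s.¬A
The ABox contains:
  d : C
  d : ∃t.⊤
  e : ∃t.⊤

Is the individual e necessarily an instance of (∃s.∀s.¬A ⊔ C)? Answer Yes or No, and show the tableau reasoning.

Yes

1. e : (∃s.∀s.¬A ⊔ C)?  L(e) = {∃t.⊤} ∪ {(∀s.∃s.A ⊓ ¬C)}
   clash {A, ¬A} at an ∃-successor — e ∈ (∃s.∀s.¬A ⊔ C)
2. Hence e : (∃s.∀s.¬A ⊔ C): entailed.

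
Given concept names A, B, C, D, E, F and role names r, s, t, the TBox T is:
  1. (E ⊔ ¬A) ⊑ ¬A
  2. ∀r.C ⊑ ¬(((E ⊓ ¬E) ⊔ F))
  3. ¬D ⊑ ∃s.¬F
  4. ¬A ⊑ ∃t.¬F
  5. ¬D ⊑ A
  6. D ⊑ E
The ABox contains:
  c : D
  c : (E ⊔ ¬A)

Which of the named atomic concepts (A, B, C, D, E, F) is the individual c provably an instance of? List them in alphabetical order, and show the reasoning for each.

1. c : A?  L(c) = {D, (E ⊔ ¬A)} ∪ {¬A}
   apply at c: ¬A⊑∃t.¬F; D⊑E
   open: L(c) ⊇ {D, E, ¬A, ∃r.¬C, ∃t.¬F} (+ ∃-successors) — c ∉ A possible
2. c : B?  L(c) = {D, (E ⊔ ¬A)} ∪ {¬B}
   apply at c: (E ⊔ ¬A)⊑¬A; D⊑E
   open: L(c) ⊇ {D, E, ¬A, ¬B, ∃r.¬C, …} (+ ∃-successors) — c ∉ B possible
3. c : C?  L(c) = {D, (E ⊔ ¬A)} ∪ {¬C}
   apply at c: (E ⊔ ¬A)⊑¬A; D⊑E
   open: L(c) ⊇ {D, E, ¬A, ¬C, ∃r.¬C, …} (+ ∃-successors) — c ∉ C possible
4. c : D?  L(c) = {D, (E ⊔ ¬A)} ∪ {¬D}
   clash {D, ¬D} at c — c ∈ D
5. c : E?  L(c) = {D, (E ⊔ ¬A)} ∪ {¬E}
   clash {E, ¬E} at c — c ∈ E
6. c : F?  L(c) = {D, (E ⊔ ¬A)} ∪ {¬F}
   apply at c: (E ⊔ ¬A)⊑¬A; D⊑E
   open: L(c) ⊇ {D, E, ¬A, ¬F, ∃r.¬C, …} (+ ∃-successors) — c ∉ F possible
7. Entailed for c: {D, E}

{D, E}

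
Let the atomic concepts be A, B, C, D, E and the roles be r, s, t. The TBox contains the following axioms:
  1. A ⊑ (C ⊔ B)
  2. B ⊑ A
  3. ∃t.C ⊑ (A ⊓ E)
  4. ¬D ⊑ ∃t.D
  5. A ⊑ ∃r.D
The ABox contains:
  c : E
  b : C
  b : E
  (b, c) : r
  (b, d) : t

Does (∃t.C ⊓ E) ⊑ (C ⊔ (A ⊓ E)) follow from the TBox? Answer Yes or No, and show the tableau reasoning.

Yes

1. (∃t.C ⊓ E) ⊑ (C ⊔ (A ⊓ E))  ⇔  ((∃t.C ⊓ E) ⊓ (¬C ⊓ (¬A ⊔ ¬E))) unsat w.r.t. T
   all branches close; clash {E, ¬E} at x₀
2. Hence (∃t.C ⊓ E) ⊑ (C ⊔ (A ⊓ E)): entailed.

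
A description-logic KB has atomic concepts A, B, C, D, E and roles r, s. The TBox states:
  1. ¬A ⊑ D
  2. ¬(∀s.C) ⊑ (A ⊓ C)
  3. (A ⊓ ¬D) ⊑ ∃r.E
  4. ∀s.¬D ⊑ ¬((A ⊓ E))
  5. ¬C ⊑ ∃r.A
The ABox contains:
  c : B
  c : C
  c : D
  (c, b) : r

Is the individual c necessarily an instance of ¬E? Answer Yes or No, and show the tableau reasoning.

1. c : ¬E?  L(c) = {B, C, D} ∪ {E}
   open: L(c) ⊇ {B, C, D, E, ∀s.C, …} (+ ∃-successors) — c ∉ ¬E possible
2. Hence c : ¬E: not entailed.

No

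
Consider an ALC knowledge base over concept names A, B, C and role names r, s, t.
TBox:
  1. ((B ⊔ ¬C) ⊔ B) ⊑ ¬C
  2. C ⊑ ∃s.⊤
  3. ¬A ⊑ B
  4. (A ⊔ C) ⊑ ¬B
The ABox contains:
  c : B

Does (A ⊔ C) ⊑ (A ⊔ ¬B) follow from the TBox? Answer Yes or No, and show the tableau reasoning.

Yes

1. (A ⊔ C) ⊑ (A ⊔ ¬B)  ⇔  ((A ⊔ C) ⊓ (¬A ⊓ B)) unsat w.r.t. T
   all branches close; clash {B, ¬B} at x₀
2. Hence (A ⊔ C) ⊑ (A ⊔ ¬B): entailed.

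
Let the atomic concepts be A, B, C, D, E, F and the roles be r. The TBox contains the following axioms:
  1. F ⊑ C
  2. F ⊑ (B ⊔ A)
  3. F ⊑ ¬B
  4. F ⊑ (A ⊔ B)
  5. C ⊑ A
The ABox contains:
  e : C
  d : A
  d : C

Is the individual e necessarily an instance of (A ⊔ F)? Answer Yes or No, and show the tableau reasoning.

1. e : (A ⊔ F)?  L(e) = {C} ∪ {(¬A ⊓ ¬F)}
   clash {A, ¬A} at e — e ∈ (A ⊔ F)
2. Hence e : (A ⊔ F): entailed.

Yes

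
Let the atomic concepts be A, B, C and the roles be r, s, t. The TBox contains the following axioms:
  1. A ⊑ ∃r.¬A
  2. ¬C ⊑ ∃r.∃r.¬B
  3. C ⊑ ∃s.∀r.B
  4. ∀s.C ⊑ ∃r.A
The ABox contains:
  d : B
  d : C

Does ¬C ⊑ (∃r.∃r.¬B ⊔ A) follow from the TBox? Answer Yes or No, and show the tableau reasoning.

Yes

1. ¬C ⊑ (∃r.∃r.¬B ⊔ A)  ⇔  (¬C ⊓ (∀r.∀r.B ⊓ ¬A)) unsat w.r.t. T
   all branches close; clash {B, ¬B} at an ∃-successor
2. Hence ¬C ⊑ (∃r.∃r.¬B ⊔ A): entailed.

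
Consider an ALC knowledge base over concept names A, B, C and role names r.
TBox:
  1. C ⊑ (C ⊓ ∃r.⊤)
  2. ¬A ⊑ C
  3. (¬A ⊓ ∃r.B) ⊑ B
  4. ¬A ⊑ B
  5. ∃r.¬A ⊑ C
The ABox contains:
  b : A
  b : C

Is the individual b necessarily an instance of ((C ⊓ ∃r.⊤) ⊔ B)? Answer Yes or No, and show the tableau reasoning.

Yes

1. b : ((C ⊓ ∃r.⊤) ⊔ B)?  L(b) = {A, C} ∪ {((¬C ⊔ ∀r.⊥) ⊓ ¬B)}
   clash {B, ¬B} at b — b ∈ ((C ⊓ ∃r.⊤) ⊔ B)
2. Hence b : ((C ⊓ ∃r.⊤) ⊔ B): entailed.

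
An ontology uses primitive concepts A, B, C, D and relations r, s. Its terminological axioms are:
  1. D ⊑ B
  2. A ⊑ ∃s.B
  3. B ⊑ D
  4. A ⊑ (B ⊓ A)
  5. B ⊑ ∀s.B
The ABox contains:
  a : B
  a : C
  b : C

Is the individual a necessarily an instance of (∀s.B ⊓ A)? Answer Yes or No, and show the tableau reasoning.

1. a : (∀s.B ⊓ A)?  L(a) = {B, C} ∪ {(∃s.¬B ⊔ ¬A)}
   apply at a: B⊑D; B⊑∀s.B
   open: L(a) ⊇ {B, C, D, ¬A, ∀s.B} — a ∉ (∀s.B ⊓ A) possible
2. Hence a : (∀s.B ⊓ A): not entailed.

No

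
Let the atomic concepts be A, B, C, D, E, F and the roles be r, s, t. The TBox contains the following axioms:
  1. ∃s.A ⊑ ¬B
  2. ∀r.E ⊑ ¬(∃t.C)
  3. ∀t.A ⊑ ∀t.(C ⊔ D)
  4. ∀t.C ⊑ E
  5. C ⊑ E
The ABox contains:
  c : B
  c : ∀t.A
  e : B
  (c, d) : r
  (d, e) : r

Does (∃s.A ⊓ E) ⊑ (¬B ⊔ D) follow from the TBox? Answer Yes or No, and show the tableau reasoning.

Yes

1. (∃s.A ⊓ E) ⊑ (¬B ⊔ D)  ⇔  ((∃s.A ⊓ E) ⊓ (B ⊓ ¬D)) unsat w.r.t. T
   all branches close; clash {B, ¬B} at x₀
2. Hence (∃s.A ⊓ E) ⊑ (¬B ⊔ D): entailed.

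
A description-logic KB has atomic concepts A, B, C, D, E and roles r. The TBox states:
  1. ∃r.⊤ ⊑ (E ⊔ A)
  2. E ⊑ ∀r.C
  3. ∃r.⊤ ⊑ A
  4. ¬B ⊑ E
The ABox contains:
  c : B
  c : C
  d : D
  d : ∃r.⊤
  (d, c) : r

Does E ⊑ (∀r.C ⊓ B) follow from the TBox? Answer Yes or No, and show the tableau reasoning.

1. E ⊑ (∀r.C ⊓ B)  ⇔  (E ⊓ (∃r.¬C ⊔ ¬B)) unsat w.r.t. T
   apply at x₀: E⊑∀r.C
   open: L(x₀) ⊇ {E, ¬B, ∀r.C, ∀r.⊥}
2. Hence E ⊑ (∀r.C ⊓ B): not entailed.

No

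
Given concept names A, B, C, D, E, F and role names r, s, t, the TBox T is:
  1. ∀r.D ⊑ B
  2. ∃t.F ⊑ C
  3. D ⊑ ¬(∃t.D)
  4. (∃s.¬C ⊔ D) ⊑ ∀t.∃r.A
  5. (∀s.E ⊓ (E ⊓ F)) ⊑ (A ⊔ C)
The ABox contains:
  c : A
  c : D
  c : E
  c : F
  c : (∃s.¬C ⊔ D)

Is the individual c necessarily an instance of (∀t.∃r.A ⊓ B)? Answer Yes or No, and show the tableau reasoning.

1. c : (∀t.∃r.A ⊓ B)?  L(c) = {A, D, E, F, (∃s.¬C ⊔ D)} ∪ {(∃t.∀r.¬A ⊔ ¬B)}
   apply at c: D⊑¬(∃t.D); (∃s.¬C ⊔ D)⊑∀t.∃r.A
   open: L(c) ⊇ {A, D, E, F, ¬B, …} (+ ∃-successors) — c ∉ (∀t.∃r.A ⊓ B) possible
2. Hence c : (∀t.∃r.A ⊓ B): not entailed.

No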